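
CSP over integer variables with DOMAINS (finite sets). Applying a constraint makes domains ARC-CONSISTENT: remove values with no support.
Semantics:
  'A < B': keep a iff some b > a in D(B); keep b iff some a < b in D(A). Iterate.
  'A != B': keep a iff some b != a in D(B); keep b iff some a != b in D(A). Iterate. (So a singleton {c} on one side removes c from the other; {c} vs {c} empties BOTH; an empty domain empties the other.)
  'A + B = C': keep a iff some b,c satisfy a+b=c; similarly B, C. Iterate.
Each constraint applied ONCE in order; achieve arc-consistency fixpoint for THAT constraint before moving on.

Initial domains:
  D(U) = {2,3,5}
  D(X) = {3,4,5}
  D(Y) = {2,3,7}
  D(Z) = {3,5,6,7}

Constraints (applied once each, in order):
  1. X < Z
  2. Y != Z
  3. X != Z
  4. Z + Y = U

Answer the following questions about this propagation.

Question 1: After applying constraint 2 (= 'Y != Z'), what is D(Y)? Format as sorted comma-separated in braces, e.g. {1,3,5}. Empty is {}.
Answer: {2,3,7}

Derivation:
Constraint 1 (X < Z) on D(X)={3,4,5} D(Z)={3,5,6,7}: Z {3,5,6,7}->{5,6,7}
Constraint 2 (Y != Z) on D(Y)={2,3,7} D(Z)={5,6,7}: no change
So after constraint 2: D(Y) = {2,3,7}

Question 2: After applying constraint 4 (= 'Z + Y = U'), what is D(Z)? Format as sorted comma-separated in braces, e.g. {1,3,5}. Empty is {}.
Answer: {}

Derivation:
Constraint 1 (X < Z) on D(X)={3,4,5} D(Z)={3,5,6,7}: Z {3,5,6,7}->{5,6,7}
Constraint 2 (Y != Z) on D(Y)={2,3,7} D(Z)={5,6,7}: no change
Constraint 3 (X != Z) on D(X)={3,4,5} D(Z)={5,6,7}: no change
Constraint 4 (Z + Y = U) on D(Z)={5,6,7} D(Y)={2,3,7} D(U)={2,3,5}: Z {5,6,7}->{}; Y {2,3,7}->{}; U {2,3,5}->{}
So after constraint 4: D(Z) = {}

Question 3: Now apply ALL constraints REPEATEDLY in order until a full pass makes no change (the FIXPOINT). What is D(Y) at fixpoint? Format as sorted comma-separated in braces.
Answer: {}

Derivation:
pass 0 (initial): D(Y)={2,3,7}
pass 1: U {2,3,5}->{}; Y {2,3,7}->{}; Z {3,5,6,7}->{}
pass 2: X {3,4,5}->{}
pass 3: no change
Fixpoint after 3 passes: D(Y) = {}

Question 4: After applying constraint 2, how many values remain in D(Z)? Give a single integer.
Constraint 1 (X < Z) on D(X)={3,4,5} D(Z)={3,5,6,7}: Z {3,5,6,7}->{5,6,7}
Constraint 2 (Y != Z) on D(Y)={2,3,7} D(Z)={5,6,7}: no change
So after constraint 2: D(Z)={5,6,7}, size = 3

Answer: 3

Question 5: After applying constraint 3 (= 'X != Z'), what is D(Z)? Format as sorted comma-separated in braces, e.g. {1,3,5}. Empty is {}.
Constraint 1 (X < Z) on D(X)={3,4,5} D(Z)={3,5,6,7}: Z {3,5,6,7}->{5,6,7}
Constraint 2 (Y != Z) on D(Y)={2,3,7} D(Z)={5,6,7}: no change
Constraint 3 (X != Z) on D(X)={3,4,5} D(Z)={5,6,7}: no change
So after constraint 3: D(Z) = {5,6,7}

Answer: {5,6,7}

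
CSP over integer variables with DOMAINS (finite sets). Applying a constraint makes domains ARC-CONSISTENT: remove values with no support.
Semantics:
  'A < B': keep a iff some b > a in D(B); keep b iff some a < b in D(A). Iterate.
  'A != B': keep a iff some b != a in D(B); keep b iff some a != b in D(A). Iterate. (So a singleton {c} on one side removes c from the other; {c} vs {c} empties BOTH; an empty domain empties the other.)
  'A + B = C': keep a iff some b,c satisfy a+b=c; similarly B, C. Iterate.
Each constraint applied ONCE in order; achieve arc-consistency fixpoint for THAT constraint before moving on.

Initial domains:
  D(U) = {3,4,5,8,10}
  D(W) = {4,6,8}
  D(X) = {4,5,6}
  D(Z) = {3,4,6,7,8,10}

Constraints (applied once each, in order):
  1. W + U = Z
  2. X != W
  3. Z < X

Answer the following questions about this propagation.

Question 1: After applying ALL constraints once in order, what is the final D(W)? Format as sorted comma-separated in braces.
Constraint 1 (W + U = Z) on D(W)={4,6,8} D(U)={3,4,5,8,10} D(Z)={3,4,6,7,8,10}: W {4,6,8}->{4,6}; U {3,4,5,8,10}->{3,4}; Z {3,4,6,7,8,10}->{7,8,10}
Constraint 2 (X != W) on D(X)={4,5,6} D(W)={4,6}: no change
Constraint 3 (Z < X) on D(Z)={7,8,10} D(X)={4,5,6}: Z {7,8,10}->{}; X {4,5,6}->{}
So after all 3 constraints: D(W) = {4,6}

Answer: {4,6}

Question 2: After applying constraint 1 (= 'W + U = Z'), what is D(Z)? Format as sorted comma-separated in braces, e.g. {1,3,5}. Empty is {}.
Answer: {7,8,10}

Derivation:
Constraint 1 (W + U = Z) on D(W)={4,6,8} D(U)={3,4,5,8,10} D(Z)={3,4,6,7,8,10}: W {4,6,8}->{4,6}; U {3,4,5,8,10}->{3,4}; Z {3,4,6,7,8,10}->{7,8,10}
So after constraint 1: D(Z) = {7,8,10}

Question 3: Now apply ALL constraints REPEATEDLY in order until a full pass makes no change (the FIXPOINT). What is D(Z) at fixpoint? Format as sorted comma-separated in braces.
pass 0 (initial): D(Z)={3,4,6,7,8,10}
pass 1: U {3,4,5,8,10}->{3,4}; W {4,6,8}->{4,6}; X {4,5,6}->{}; Z {3,4,6,7,8,10}->{}
pass 2: U {3,4}->{}; W {4,6}->{}
pass 3: no change
Fixpoint after 3 passes: D(Z) = {}

Answer: {}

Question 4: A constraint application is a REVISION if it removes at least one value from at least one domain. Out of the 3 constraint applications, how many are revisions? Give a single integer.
Answer: 2

Derivation:
Constraint 1 (W + U = Z) on D(W)={4,6,8} D(U)={3,4,5,8,10} D(Z)={3,4,6,7,8,10}: W {4,6,8}->{4,6}; U {3,4,5,8,10}->{3,4}; Z {3,4,6,7,8,10}->{7,8,10} => REVISION
Constraint 2 (X != W) on D(X)={4,5,6} D(W)={4,6}: no change => not a revision
Constraint 3 (Z < X) on D(Z)={7,8,10} D(X)={4,5,6}: Z {7,8,10}->{}; X {4,5,6}->{} => REVISION
Total revisions = 2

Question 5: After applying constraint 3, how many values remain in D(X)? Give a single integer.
Answer: 0

Derivation:
Constraint 1 (W + U = Z) on D(W)={4,6,8} D(U)={3,4,5,8,10} D(Z)={3,4,6,7,8,10}: W {4,6,8}->{4,6}; U {3,4,5,8,10}->{3,4}; Z {3,4,6,7,8,10}->{7,8,10}
Constraint 2 (X != W) on D(X)={4,5,6} D(W)={4,6}: no change
Constraint 3 (Z < X) on D(Z)={7,8,10} D(X)={4,5,6}: Z {7,8,10}->{}; X {4,5,6}->{}
So after constraint 3: D(X)={}, size = 0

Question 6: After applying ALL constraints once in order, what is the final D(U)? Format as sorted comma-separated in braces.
Constraint 1 (W + U = Z) on D(W)={4,6,8} D(U)={3,4,5,8,10} D(Z)={3,4,6,7,8,10}: W {4,6,8}->{4,6}; U {3,4,5,8,10}->{3,4}; Z {3,4,6,7,8,10}->{7,8,10}
Constraint 2 (X != W) on D(X)={4,5,6} D(W)={4,6}: no change
Constraint 3 (Z < X) on D(Z)={7,8,10} D(X)={4,5,6}: Z {7,8,10}->{}; X {4,5,6}->{}
So after all 3 constraints: D(U) = {3,4}

Answer: {3,4}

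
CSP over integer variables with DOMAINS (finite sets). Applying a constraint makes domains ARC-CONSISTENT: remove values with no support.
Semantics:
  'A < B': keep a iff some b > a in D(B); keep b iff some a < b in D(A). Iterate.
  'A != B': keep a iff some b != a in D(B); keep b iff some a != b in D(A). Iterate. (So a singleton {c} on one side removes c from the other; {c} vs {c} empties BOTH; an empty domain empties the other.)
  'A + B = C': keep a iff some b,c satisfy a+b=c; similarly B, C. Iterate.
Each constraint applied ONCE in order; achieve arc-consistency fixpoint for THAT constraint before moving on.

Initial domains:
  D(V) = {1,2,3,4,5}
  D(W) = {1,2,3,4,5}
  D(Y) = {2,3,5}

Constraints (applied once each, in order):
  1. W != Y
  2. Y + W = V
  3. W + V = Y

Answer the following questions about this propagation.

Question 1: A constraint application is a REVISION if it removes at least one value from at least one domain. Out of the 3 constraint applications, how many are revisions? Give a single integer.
Constraint 1 (W != Y) on D(W)={1,2,3,4,5} D(Y)={2,3,5}: no change => not a revision
Constraint 2 (Y + W = V) on D(Y)={2,3,5} D(W)={1,2,3,4,5} D(V)={1,2,3,4,5}: Y {2,3,5}->{2,3}; W {1,2,3,4,5}->{1,2,3}; V {1,2,3,4,5}->{3,4,5} => REVISION
Constraint 3 (W + V = Y) on D(W)={1,2,3} D(V)={3,4,5} D(Y)={2,3}: W {1,2,3}->{}; V {3,4,5}->{}; Y {2,3}->{} => REVISION
Total revisions = 2

Answer: 2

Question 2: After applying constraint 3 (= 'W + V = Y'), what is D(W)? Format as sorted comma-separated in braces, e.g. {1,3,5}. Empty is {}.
Answer: {}

Derivation:
Constraint 1 (W != Y) on D(W)={1,2,3,4,5} D(Y)={2,3,5}: no change
Constraint 2 (Y + W = V) on D(Y)={2,3,5} D(W)={1,2,3,4,5} D(V)={1,2,3,4,5}: Y {2,3,5}->{2,3}; W {1,2,3,4,5}->{1,2,3}; V {1,2,3,4,5}->{3,4,5}
Constraint 3 (W + V = Y) on D(W)={1,2,3} D(V)={3,4,5} D(Y)={2,3}: W {1,2,3}->{}; V {3,4,5}->{}; Y {2,3}->{}
So after constraint 3: D(W) = {}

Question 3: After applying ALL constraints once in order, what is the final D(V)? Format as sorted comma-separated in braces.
Answer: {}

Derivation:
Constraint 1 (W != Y) on D(W)={1,2,3,4,5} D(Y)={2,3,5}: no change
Constraint 2 (Y + W = V) on D(Y)={2,3,5} D(W)={1,2,3,4,5} D(V)={1,2,3,4,5}: Y {2,3,5}->{2,3}; W {1,2,3,4,5}->{1,2,3}; V {1,2,3,4,5}->{3,4,5}
Constraint 3 (W + V = Y) on D(W)={1,2,3} D(V)={3,4,5} D(Y)={2,3}: W {1,2,3}->{}; V {3,4,5}->{}; Y {2,3}->{}
So after all 3 constraints: D(V) = {}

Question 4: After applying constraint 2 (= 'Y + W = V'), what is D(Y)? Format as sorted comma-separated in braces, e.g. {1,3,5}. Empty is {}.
Answer: {2,3}

Derivation:
Constraint 1 (W != Y) on D(W)={1,2,3,4,5} D(Y)={2,3,5}: no change
Constraint 2 (Y + W = V) on D(Y)={2,3,5} D(W)={1,2,3,4,5} D(V)={1,2,3,4,5}: Y {2,3,5}->{2,3}; W {1,2,3,4,5}->{1,2,3}; V {1,2,3,4,5}->{3,4,5}
So after constraint 2: D(Y) = {2,3}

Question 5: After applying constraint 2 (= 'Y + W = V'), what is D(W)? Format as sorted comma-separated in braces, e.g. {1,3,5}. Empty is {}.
Constraint 1 (W != Y) on D(W)={1,2,3,4,5} D(Y)={2,3,5}: no change
Constraint 2 (Y + W = V) on D(Y)={2,3,5} D(W)={1,2,3,4,5} D(V)={1,2,3,4,5}: Y {2,3,5}->{2,3}; W {1,2,3,4,5}->{1,2,3}; V {1,2,3,4,5}->{3,4,5}
So after constraint 2: D(W) = {1,2,3}

Answer: {1,2,3}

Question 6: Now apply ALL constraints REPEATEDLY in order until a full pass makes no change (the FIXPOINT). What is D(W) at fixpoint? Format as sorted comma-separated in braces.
Answer: {}

Derivation:
pass 0 (initial): D(W)={1,2,3,4,5}
pass 1: V {1,2,3,4,5}->{}; W {1,2,3,4,5}->{}; Y {2,3,5}->{}
pass 2: no change
Fixpoint after 2 passes: D(W) = {}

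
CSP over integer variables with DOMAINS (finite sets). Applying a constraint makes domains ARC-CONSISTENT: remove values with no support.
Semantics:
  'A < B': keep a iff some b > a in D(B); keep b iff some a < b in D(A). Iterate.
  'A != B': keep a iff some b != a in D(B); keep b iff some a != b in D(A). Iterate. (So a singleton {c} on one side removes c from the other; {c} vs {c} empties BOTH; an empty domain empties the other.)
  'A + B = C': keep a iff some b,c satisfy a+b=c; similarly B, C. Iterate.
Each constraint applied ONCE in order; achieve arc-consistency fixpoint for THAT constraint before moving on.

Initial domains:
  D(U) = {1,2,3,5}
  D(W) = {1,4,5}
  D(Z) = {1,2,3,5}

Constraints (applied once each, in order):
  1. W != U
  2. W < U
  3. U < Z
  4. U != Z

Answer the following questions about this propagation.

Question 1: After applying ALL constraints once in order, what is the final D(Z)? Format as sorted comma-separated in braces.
Answer: {3,5}

Derivation:
Constraint 1 (W != U) on D(W)={1,4,5} D(U)={1,2,3,5}: no change
Constraint 2 (W < U) on D(W)={1,4,5} D(U)={1,2,3,5}: W {1,4,5}->{1,4}; U {1,2,3,5}->{2,3,5}
Constraint 3 (U < Z) on D(U)={2,3,5} D(Z)={1,2,3,5}: U {2,3,5}->{2,3}; Z {1,2,3,5}->{3,5}
Constraint 4 (U != Z) on D(U)={2,3} D(Z)={3,5}: no change
So after all 4 constraints: D(Z) = {3,5}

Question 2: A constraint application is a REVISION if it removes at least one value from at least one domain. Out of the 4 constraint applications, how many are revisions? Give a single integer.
Answer: 2

Derivation:
Constraint 1 (W != U) on D(W)={1,4,5} D(U)={1,2,3,5}: no change => not a revision
Constraint 2 (W < U) on D(W)={1,4,5} D(U)={1,2,3,5}: W {1,4,5}->{1,4}; U {1,2,3,5}->{2,3,5} => REVISION
Constraint 3 (U < Z) on D(U)={2,3,5} D(Z)={1,2,3,5}: U {2,3,5}->{2,3}; Z {1,2,3,5}->{3,5} => REVISION
Constraint 4 (U != Z) on D(U)={2,3} D(Z)={3,5}: no change => not a revision
Total revisions = 2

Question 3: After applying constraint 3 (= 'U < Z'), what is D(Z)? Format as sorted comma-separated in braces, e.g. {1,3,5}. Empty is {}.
Constraint 1 (W != U) on D(W)={1,4,5} D(U)={1,2,3,5}: no change
Constraint 2 (W < U) on D(W)={1,4,5} D(U)={1,2,3,5}: W {1,4,5}->{1,4}; U {1,2,3,5}->{2,3,5}
Constraint 3 (U < Z) on D(U)={2,3,5} D(Z)={1,2,3,5}: U {2,3,5}->{2,3}; Z {1,2,3,5}->{3,5}
So after constraint 3: D(Z) = {3,5}

Answer: {3,5}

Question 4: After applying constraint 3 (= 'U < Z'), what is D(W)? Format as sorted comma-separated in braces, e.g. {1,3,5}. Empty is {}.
Answer: {1,4}

Derivation:
Constraint 1 (W != U) on D(W)={1,4,5} D(U)={1,2,3,5}: no change
Constraint 2 (W < U) on D(W)={1,4,5} D(U)={1,2,3,5}: W {1,4,5}->{1,4}; U {1,2,3,5}->{2,3,5}
Constraint 3 (U < Z) on D(U)={2,3,5} D(Z)={1,2,3,5}: U {2,3,5}->{2,3}; Z {1,2,3,5}->{3,5}
So after constraint 3: D(W) = {1,4}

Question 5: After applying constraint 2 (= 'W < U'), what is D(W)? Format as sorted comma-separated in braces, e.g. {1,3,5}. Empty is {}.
Answer: {1,4}

Derivation:
Constraint 1 (W != U) on D(W)={1,4,5} D(U)={1,2,3,5}: no change
Constraint 2 (W < U) on D(W)={1,4,5} D(U)={1,2,3,5}: W {1,4,5}->{1,4}; U {1,2,3,5}->{2,3,5}
So after constraint 2: D(W) = {1,4}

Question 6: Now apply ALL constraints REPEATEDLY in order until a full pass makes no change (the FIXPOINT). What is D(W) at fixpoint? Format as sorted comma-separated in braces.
Answer: {1}

Derivation:
pass 0 (initial): D(W)={1,4,5}
pass 1: U {1,2,3,5}->{2,3}; W {1,4,5}->{1,4}; Z {1,2,3,5}->{3,5}
pass 2: W {1,4}->{1}
pass 3: no change
Fixpoint after 3 passes: D(W) = {1}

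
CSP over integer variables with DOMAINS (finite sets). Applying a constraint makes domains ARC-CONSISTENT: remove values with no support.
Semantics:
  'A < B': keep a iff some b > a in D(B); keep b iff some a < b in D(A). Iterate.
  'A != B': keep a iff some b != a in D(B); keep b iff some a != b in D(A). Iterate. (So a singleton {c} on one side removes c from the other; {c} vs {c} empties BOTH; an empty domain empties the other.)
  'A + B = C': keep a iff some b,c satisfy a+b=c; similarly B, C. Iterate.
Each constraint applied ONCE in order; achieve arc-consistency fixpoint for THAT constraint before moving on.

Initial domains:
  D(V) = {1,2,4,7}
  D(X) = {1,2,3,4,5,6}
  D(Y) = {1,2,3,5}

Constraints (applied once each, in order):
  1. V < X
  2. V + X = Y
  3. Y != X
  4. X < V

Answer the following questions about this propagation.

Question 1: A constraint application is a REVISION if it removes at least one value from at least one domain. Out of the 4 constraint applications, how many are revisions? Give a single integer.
Answer: 3

Derivation:
Constraint 1 (V < X) on D(V)={1,2,4,7} D(X)={1,2,3,4,5,6}: V {1,2,4,7}->{1,2,4}; X {1,2,3,4,5,6}->{2,3,4,5,6} => REVISION
Constraint 2 (V + X = Y) on D(V)={1,2,4} D(X)={2,3,4,5,6} D(Y)={1,2,3,5}: V {1,2,4}->{1,2}; X {2,3,4,5,6}->{2,3,4}; Y {1,2,3,5}->{3,5} => REVISION
Constraint 3 (Y != X) on D(Y)={3,5} D(X)={2,3,4}: no change => not a revision
Constraint 4 (X < V) on D(X)={2,3,4} D(V)={1,2}: X {2,3,4}->{}; V {1,2}->{} => REVISION
Total revisions = 3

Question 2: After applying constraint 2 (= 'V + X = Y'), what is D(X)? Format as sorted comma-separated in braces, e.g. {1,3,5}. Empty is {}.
Answer: {2,3,4}

Derivation:
Constraint 1 (V < X) on D(V)={1,2,4,7} D(X)={1,2,3,4,5,6}: V {1,2,4,7}->{1,2,4}; X {1,2,3,4,5,6}->{2,3,4,5,6}
Constraint 2 (V + X = Y) on D(V)={1,2,4} D(X)={2,3,4,5,6} D(Y)={1,2,3,5}: V {1,2,4}->{1,2}; X {2,3,4,5,6}->{2,3,4}; Y {1,2,3,5}->{3,5}
So after constraint 2: D(X) = {2,3,4}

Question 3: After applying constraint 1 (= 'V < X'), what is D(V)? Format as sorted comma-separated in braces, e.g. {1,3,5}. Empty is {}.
Constraint 1 (V < X) on D(V)={1,2,4,7} D(X)={1,2,3,4,5,6}: V {1,2,4,7}->{1,2,4}; X {1,2,3,4,5,6}->{2,3,4,5,6}
So after constraint 1: D(V) = {1,2,4}

Answer: {1,2,4}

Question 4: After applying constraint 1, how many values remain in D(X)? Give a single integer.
Constraint 1 (V < X) on D(V)={1,2,4,7} D(X)={1,2,3,4,5,6}: V {1,2,4,7}->{1,2,4}; X {1,2,3,4,5,6}->{2,3,4,5,6}
So after constraint 1: D(X)={2,3,4,5,6}, size = 5

Answer: 5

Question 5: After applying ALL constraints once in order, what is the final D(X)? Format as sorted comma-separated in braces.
Constraint 1 (V < X) on D(V)={1,2,4,7} D(X)={1,2,3,4,5,6}: V {1,2,4,7}->{1,2,4}; X {1,2,3,4,5,6}->{2,3,4,5,6}
Constraint 2 (V + X = Y) on D(V)={1,2,4} D(X)={2,3,4,5,6} D(Y)={1,2,3,5}: V {1,2,4}->{1,2}; X {2,3,4,5,6}->{2,3,4}; Y {1,2,3,5}->{3,5}
Constraint 3 (Y != X) on D(Y)={3,5} D(X)={2,3,4}: no change
Constraint 4 (X < V) on D(X)={2,3,4} D(V)={1,2}: X {2,3,4}->{}; V {1,2}->{}
So after all 4 constraints: D(X) = {}

Answer: {}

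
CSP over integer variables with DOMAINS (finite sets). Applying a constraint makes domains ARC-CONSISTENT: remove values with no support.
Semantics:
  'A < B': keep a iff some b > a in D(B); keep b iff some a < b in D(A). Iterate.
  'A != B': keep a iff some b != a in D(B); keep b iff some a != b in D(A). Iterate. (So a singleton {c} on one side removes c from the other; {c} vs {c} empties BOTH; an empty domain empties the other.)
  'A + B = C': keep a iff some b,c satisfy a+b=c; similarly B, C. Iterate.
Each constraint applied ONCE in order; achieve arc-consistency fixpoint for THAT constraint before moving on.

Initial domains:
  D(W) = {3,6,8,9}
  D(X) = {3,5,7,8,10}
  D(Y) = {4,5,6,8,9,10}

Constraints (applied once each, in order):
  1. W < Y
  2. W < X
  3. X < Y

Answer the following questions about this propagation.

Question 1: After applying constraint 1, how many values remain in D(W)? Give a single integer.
Constraint 1 (W < Y) on D(W)={3,6,8,9} D(Y)={4,5,6,8,9,10}: no change
So after constraint 1: D(W)={3,6,8,9}, size = 4

Answer: 4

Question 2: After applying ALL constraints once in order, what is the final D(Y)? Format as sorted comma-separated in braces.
Answer: {6,8,9,10}

Derivation:
Constraint 1 (W < Y) on D(W)={3,6,8,9} D(Y)={4,5,6,8,9,10}: no change
Constraint 2 (W < X) on D(W)={3,6,8,9} D(X)={3,5,7,8,10}: X {3,5,7,8,10}->{5,7,8,10}
Constraint 3 (X < Y) on D(X)={5,7,8,10} D(Y)={4,5,6,8,9,10}: X {5,7,8,10}->{5,7,8}; Y {4,5,6,8,9,10}->{6,8,9,10}
So after all 3 constraints: D(Y) = {6,8,9,10}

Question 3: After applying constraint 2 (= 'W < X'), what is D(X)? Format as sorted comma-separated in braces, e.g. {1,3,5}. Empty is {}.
Constraint 1 (W < Y) on D(W)={3,6,8,9} D(Y)={4,5,6,8,9,10}: no change
Constraint 2 (W < X) on D(W)={3,6,8,9} D(X)={3,5,7,8,10}: X {3,5,7,8,10}->{5,7,8,10}
So after constraint 2: D(X) = {5,7,8,10}

Answer: {5,7,8,10}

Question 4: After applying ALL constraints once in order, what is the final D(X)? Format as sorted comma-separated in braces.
Constraint 1 (W < Y) on D(W)={3,6,8,9} D(Y)={4,5,6,8,9,10}: no change
Constraint 2 (W < X) on D(W)={3,6,8,9} D(X)={3,5,7,8,10}: X {3,5,7,8,10}->{5,7,8,10}
Constraint 3 (X < Y) on D(X)={5,7,8,10} D(Y)={4,5,6,8,9,10}: X {5,7,8,10}->{5,7,8}; Y {4,5,6,8,9,10}->{6,8,9,10}
So after all 3 constraints: D(X) = {5,7,8}

Answer: {5,7,8}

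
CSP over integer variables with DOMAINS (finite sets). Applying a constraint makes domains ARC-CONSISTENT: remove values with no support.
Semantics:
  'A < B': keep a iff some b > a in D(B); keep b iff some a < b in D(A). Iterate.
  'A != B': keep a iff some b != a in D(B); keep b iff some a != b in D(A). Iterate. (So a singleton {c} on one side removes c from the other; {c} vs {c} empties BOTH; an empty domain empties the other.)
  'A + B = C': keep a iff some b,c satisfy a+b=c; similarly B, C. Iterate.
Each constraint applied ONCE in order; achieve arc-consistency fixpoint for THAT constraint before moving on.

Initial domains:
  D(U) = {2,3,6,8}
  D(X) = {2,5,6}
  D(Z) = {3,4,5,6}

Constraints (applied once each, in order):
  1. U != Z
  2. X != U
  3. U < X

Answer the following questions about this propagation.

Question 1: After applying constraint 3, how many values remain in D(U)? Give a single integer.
Constraint 1 (U != Z) on D(U)={2,3,6,8} D(Z)={3,4,5,6}: no change
Constraint 2 (X != U) on D(X)={2,5,6} D(U)={2,3,6,8}: no change
Constraint 3 (U < X) on D(U)={2,3,6,8} D(X)={2,5,6}: U {2,3,6,8}->{2,3}; X {2,5,6}->{5,6}
So after constraint 3: D(U)={2,3}, size = 2

Answer: 2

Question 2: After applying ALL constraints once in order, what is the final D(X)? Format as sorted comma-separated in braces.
Answer: {5,6}

Derivation:
Constraint 1 (U != Z) on D(U)={2,3,6,8} D(Z)={3,4,5,6}: no change
Constraint 2 (X != U) on D(X)={2,5,6} D(U)={2,3,6,8}: no change
Constraint 3 (U < X) on D(U)={2,3,6,8} D(X)={2,5,6}: U {2,3,6,8}->{2,3}; X {2,5,6}->{5,6}
So after all 3 constraints: D(X) = {5,6}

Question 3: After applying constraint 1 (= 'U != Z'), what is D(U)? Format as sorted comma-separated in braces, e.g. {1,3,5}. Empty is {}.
Constraint 1 (U != Z) on D(U)={2,3,6,8} D(Z)={3,4,5,6}: no change
So after constraint 1: D(U) = {2,3,6,8}

Answer: {2,3,6,8}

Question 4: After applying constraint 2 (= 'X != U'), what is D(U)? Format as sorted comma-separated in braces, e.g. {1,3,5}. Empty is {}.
Constraint 1 (U != Z) on D(U)={2,3,6,8} D(Z)={3,4,5,6}: no change
Constraint 2 (X != U) on D(X)={2,5,6} D(U)={2,3,6,8}: no change
So after constraint 2: D(U) = {2,3,6,8}

Answer: {2,3,6,8}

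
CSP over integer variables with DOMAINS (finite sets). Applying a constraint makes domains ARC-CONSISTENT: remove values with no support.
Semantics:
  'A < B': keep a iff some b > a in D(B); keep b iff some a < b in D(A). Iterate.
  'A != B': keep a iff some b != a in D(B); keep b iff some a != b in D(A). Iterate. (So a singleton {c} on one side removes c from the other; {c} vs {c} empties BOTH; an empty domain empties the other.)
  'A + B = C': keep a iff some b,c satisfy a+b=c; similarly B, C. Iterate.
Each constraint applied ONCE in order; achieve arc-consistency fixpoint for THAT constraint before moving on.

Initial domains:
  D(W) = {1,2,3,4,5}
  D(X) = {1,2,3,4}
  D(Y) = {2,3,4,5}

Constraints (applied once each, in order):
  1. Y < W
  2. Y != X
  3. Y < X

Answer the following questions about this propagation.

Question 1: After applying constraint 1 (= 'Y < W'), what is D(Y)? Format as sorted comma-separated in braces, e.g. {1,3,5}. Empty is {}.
Answer: {2,3,4}

Derivation:
Constraint 1 (Y < W) on D(Y)={2,3,4,5} D(W)={1,2,3,4,5}: Y {2,3,4,5}->{2,3,4}; W {1,2,3,4,5}->{3,4,5}
So after constraint 1: D(Y) = {2,3,4}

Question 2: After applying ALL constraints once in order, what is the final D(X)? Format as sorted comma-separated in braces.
Answer: {3,4}

Derivation:
Constraint 1 (Y < W) on D(Y)={2,3,4,5} D(W)={1,2,3,4,5}: Y {2,3,4,5}->{2,3,4}; W {1,2,3,4,5}->{3,4,5}
Constraint 2 (Y != X) on D(Y)={2,3,4} D(X)={1,2,3,4}: no change
Constraint 3 (Y < X) on D(Y)={2,3,4} D(X)={1,2,3,4}: Y {2,3,4}->{2,3}; X {1,2,3,4}->{3,4}
So after all 3 constraints: D(X) = {3,4}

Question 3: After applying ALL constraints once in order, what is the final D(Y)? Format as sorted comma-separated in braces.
Constraint 1 (Y < W) on D(Y)={2,3,4,5} D(W)={1,2,3,4,5}: Y {2,3,4,5}->{2,3,4}; W {1,2,3,4,5}->{3,4,5}
Constraint 2 (Y != X) on D(Y)={2,3,4} D(X)={1,2,3,4}: no change
Constraint 3 (Y < X) on D(Y)={2,3,4} D(X)={1,2,3,4}: Y {2,3,4}->{2,3}; X {1,2,3,4}->{3,4}
So after all 3 constraints: D(Y) = {2,3}

Answer: {2,3}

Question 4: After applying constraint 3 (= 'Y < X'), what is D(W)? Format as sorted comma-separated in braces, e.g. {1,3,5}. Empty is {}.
Answer: {3,4,5}

Derivation:
Constraint 1 (Y < W) on D(Y)={2,3,4,5} D(W)={1,2,3,4,5}: Y {2,3,4,5}->{2,3,4}; W {1,2,3,4,5}->{3,4,5}
Constraint 2 (Y != X) on D(Y)={2,3,4} D(X)={1,2,3,4}: no change
Constraint 3 (Y < X) on D(Y)={2,3,4} D(X)={1,2,3,4}: Y {2,3,4}->{2,3}; X {1,2,3,4}->{3,4}
So after constraint 3: D(W) = {3,4,5}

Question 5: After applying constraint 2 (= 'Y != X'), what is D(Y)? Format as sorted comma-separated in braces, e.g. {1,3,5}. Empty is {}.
Answer: {2,3,4}

Derivation:
Constraint 1 (Y < W) on D(Y)={2,3,4,5} D(W)={1,2,3,4,5}: Y {2,3,4,5}->{2,3,4}; W {1,2,3,4,5}->{3,4,5}
Constraint 2 (Y != X) on D(Y)={2,3,4} D(X)={1,2,3,4}: no change
So after constraint 2: D(Y) = {2,3,4}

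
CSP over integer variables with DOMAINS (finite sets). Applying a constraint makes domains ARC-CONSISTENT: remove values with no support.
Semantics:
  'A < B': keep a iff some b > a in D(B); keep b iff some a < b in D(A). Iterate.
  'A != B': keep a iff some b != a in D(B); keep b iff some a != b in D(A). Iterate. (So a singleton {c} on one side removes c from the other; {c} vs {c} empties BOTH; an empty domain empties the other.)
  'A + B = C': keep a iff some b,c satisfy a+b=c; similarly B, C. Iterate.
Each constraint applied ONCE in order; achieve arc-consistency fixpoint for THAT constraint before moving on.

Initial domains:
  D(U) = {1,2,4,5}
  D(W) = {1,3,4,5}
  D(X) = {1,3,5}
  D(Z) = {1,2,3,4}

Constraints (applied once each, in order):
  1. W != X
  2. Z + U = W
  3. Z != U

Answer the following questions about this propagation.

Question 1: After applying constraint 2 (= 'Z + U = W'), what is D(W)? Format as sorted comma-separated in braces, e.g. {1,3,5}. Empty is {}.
Answer: {3,4,5}

Derivation:
Constraint 1 (W != X) on D(W)={1,3,4,5} D(X)={1,3,5}: no change
Constraint 2 (Z + U = W) on D(Z)={1,2,3,4} D(U)={1,2,4,5} D(W)={1,3,4,5}: U {1,2,4,5}->{1,2,4}; W {1,3,4,5}->{3,4,5}
So after constraint 2: D(W) = {3,4,5}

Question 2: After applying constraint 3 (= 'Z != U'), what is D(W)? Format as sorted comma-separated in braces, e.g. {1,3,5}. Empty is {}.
Constraint 1 (W != X) on D(W)={1,3,4,5} D(X)={1,3,5}: no change
Constraint 2 (Z + U = W) on D(Z)={1,2,3,4} D(U)={1,2,4,5} D(W)={1,3,4,5}: U {1,2,4,5}->{1,2,4}; W {1,3,4,5}->{3,4,5}
Constraint 3 (Z != U) on D(Z)={1,2,3,4} D(U)={1,2,4}: no change
So after constraint 3: D(W) = {3,4,5}

Answer: {3,4,5}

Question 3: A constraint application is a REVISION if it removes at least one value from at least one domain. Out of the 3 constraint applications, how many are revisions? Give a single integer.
Answer: 1

Derivation:
Constraint 1 (W != X) on D(W)={1,3,4,5} D(X)={1,3,5}: no change => not a revision
Constraint 2 (Z + U = W) on D(Z)={1,2,3,4} D(U)={1,2,4,5} D(W)={1,3,4,5}: U {1,2,4,5}->{1,2,4}; W {1,3,4,5}->{3,4,5} => REVISION
Constraint 3 (Z != U) on D(Z)={1,2,3,4} D(U)={1,2,4}: no change => not a revision
Total revisions = 1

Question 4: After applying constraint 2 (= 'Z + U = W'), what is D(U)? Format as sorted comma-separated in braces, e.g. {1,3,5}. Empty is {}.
Answer: {1,2,4}

Derivation:
Constraint 1 (W != X) on D(W)={1,3,4,5} D(X)={1,3,5}: no change
Constraint 2 (Z + U = W) on D(Z)={1,2,3,4} D(U)={1,2,4,5} D(W)={1,3,4,5}: U {1,2,4,5}->{1,2,4}; W {1,3,4,5}->{3,4,5}
So after constraint 2: D(U) = {1,2,4}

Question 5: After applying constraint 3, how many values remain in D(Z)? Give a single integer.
Constraint 1 (W != X) on D(W)={1,3,4,5} D(X)={1,3,5}: no change
Constraint 2 (Z + U = W) on D(Z)={1,2,3,4} D(U)={1,2,4,5} D(W)={1,3,4,5}: U {1,2,4,5}->{1,2,4}; W {1,3,4,5}->{3,4,5}
Constraint 3 (Z != U) on D(Z)={1,2,3,4} D(U)={1,2,4}: no change
So after constraint 3: D(Z)={1,2,3,4}, size = 4

Answer: 4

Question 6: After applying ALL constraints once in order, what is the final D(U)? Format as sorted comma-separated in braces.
Answer: {1,2,4}

Derivation:
Constraint 1 (W != X) on D(W)={1,3,4,5} D(X)={1,3,5}: no change
Constraint 2 (Z + U = W) on D(Z)={1,2,3,4} D(U)={1,2,4,5} D(W)={1,3,4,5}: U {1,2,4,5}->{1,2,4}; W {1,3,4,5}->{3,4,5}
Constraint 3 (Z != U) on D(Z)={1,2,3,4} D(U)={1,2,4}: no change
So after all 3 constraints: D(U) = {1,2,4}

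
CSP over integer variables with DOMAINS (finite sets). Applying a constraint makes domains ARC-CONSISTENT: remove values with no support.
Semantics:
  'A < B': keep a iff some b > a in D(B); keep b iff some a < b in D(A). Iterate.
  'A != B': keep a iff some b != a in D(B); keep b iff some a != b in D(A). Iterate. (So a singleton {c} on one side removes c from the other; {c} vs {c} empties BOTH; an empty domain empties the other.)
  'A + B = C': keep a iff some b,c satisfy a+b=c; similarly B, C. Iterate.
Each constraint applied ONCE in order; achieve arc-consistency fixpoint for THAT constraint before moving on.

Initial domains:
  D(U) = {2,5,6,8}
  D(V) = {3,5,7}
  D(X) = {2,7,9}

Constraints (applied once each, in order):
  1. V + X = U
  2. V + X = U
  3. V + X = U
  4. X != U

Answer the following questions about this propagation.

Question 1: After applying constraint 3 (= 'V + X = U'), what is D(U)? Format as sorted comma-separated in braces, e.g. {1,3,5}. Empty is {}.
Constraint 1 (V + X = U) on D(V)={3,5,7} D(X)={2,7,9} D(U)={2,5,6,8}: V {3,5,7}->{3}; X {2,7,9}->{2}; U {2,5,6,8}->{5}
Constraint 2 (V + X = U) on D(V)={3} D(X)={2} D(U)={5}: no change
Constraint 3 (V + X = U) on D(V)={3} D(X)={2} D(U)={5}: no change
So after constraint 3: D(U) = {5}

Answer: {5}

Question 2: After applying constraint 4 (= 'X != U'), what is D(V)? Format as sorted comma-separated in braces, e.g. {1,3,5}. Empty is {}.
Answer: {3}

Derivation:
Constraint 1 (V + X = U) on D(V)={3,5,7} D(X)={2,7,9} D(U)={2,5,6,8}: V {3,5,7}->{3}; X {2,7,9}->{2}; U {2,5,6,8}->{5}
Constraint 2 (V + X = U) on D(V)={3} D(X)={2} D(U)={5}: no change
Constraint 3 (V + X = U) on D(V)={3} D(X)={2} D(U)={5}: no change
Constraint 4 (X != U) on D(X)={2} D(U)={5}: no change
So after constraint 4: D(V) = {3}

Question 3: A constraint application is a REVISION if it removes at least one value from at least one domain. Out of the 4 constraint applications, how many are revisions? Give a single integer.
Constraint 1 (V + X = U) on D(V)={3,5,7} D(X)={2,7,9} D(U)={2,5,6,8}: V {3,5,7}->{3}; X {2,7,9}->{2}; U {2,5,6,8}->{5} => REVISION
Constraint 2 (V + X = U) on D(V)={3} D(X)={2} D(U)={5}: no change => not a revision
Constraint 3 (V + X = U) on D(V)={3} D(X)={2} D(U)={5}: no change => not a revision
Constraint 4 (X != U) on D(X)={2} D(U)={5}: no change => not a revision
Total revisions = 1

Answer: 1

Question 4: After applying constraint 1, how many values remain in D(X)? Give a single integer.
Answer: 1

Derivation:
Constraint 1 (V + X = U) on D(V)={3,5,7} D(X)={2,7,9} D(U)={2,5,6,8}: V {3,5,7}->{3}; X {2,7,9}->{2}; U {2,5,6,8}->{5}
So after constraint 1: D(X)={2}, size = 1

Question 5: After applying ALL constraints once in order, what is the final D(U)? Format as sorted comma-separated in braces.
Constraint 1 (V + X = U) on D(V)={3,5,7} D(X)={2,7,9} D(U)={2,5,6,8}: V {3,5,7}->{3}; X {2,7,9}->{2}; U {2,5,6,8}->{5}
Constraint 2 (V + X = U) on D(V)={3} D(X)={2} D(U)={5}: no change
Constraint 3 (V + X = U) on D(V)={3} D(X)={2} D(U)={5}: no change
Constraint 4 (X != U) on D(X)={2} D(U)={5}: no change
So after all 4 constraints: D(U) = {5}

Answer: {5}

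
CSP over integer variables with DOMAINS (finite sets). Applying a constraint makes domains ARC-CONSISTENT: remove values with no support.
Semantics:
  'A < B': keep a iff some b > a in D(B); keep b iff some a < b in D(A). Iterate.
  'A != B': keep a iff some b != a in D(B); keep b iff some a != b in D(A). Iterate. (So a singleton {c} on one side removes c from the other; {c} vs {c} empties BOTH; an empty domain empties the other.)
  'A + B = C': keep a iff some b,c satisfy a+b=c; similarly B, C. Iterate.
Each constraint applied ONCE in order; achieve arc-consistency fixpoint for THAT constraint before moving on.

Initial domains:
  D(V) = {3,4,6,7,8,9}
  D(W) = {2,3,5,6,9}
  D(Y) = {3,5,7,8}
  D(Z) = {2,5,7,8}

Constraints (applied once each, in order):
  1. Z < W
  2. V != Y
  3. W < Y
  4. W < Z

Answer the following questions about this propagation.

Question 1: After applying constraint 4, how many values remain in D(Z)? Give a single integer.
Answer: 3

Derivation:
Constraint 1 (Z < W) on D(Z)={2,5,7,8} D(W)={2,3,5,6,9}: W {2,3,5,6,9}->{3,5,6,9}
Constraint 2 (V != Y) on D(V)={3,4,6,7,8,9} D(Y)={3,5,7,8}: no change
Constraint 3 (W < Y) on D(W)={3,5,6,9} D(Y)={3,5,7,8}: W {3,5,6,9}->{3,5,6}; Y {3,5,7,8}->{5,7,8}
Constraint 4 (W < Z) on D(W)={3,5,6} D(Z)={2,5,7,8}: Z {2,5,7,8}->{5,7,8}
So after constraint 4: D(Z)={5,7,8}, size = 3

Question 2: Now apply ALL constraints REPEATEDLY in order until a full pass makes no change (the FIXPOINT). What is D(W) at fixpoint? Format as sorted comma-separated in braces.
Answer: {}

Derivation:
pass 0 (initial): D(W)={2,3,5,6,9}
pass 1: W {2,3,5,6,9}->{3,5,6}; Y {3,5,7,8}->{5,7,8}; Z {2,5,7,8}->{5,7,8}
pass 2: W {3,5,6}->{}; Y {5,7,8}->{7,8}; Z {5,7,8}->{}
pass 3: Y {7,8}->{}
pass 4: V {3,4,6,7,8,9}->{}
pass 5: no change
Fixpoint after 5 passes: D(W) = {}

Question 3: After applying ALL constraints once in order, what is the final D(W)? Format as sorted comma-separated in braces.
Constraint 1 (Z < W) on D(Z)={2,5,7,8} D(W)={2,3,5,6,9}: W {2,3,5,6,9}->{3,5,6,9}
Constraint 2 (V != Y) on D(V)={3,4,6,7,8,9} D(Y)={3,5,7,8}: no change
Constraint 3 (W < Y) on D(W)={3,5,6,9} D(Y)={3,5,7,8}: W {3,5,6,9}->{3,5,6}; Y {3,5,7,8}->{5,7,8}
Constraint 4 (W < Z) on D(W)={3,5,6} D(Z)={2,5,7,8}: Z {2,5,7,8}->{5,7,8}
So after all 4 constraints: D(W) = {3,5,6}

Answer: {3,5,6}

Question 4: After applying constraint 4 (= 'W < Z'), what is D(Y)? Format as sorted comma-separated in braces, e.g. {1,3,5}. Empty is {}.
Answer: {5,7,8}

Derivation:
Constraint 1 (Z < W) on D(Z)={2,5,7,8} D(W)={2,3,5,6,9}: W {2,3,5,6,9}->{3,5,6,9}
Constraint 2 (V != Y) on D(V)={3,4,6,7,8,9} D(Y)={3,5,7,8}: no change
Constraint 3 (W < Y) on D(W)={3,5,6,9} D(Y)={3,5,7,8}: W {3,5,6,9}->{3,5,6}; Y {3,5,7,8}->{5,7,8}
Constraint 4 (W < Z) on D(W)={3,5,6} D(Z)={2,5,7,8}: Z {2,5,7,8}->{5,7,8}
So after constraint 4: D(Y) = {5,7,8}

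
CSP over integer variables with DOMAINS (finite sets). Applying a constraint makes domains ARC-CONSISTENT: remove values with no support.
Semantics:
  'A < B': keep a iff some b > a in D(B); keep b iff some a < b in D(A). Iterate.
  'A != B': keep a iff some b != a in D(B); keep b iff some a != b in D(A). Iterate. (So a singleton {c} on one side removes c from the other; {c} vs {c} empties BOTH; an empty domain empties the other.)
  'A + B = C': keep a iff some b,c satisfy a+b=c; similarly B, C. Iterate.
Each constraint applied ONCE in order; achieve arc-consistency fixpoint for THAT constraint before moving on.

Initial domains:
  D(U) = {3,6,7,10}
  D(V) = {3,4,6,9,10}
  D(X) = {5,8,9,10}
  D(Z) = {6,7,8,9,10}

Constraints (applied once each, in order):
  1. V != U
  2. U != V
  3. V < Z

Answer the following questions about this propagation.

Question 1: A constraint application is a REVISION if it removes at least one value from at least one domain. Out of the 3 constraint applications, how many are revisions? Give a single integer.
Constraint 1 (V != U) on D(V)={3,4,6,9,10} D(U)={3,6,7,10}: no change => not a revision
Constraint 2 (U != V) on D(U)={3,6,7,10} D(V)={3,4,6,9,10}: no change => not a revision
Constraint 3 (V < Z) on D(V)={3,4,6,9,10} D(Z)={6,7,8,9,10}: V {3,4,6,9,10}->{3,4,6,9} => REVISION
Total revisions = 1

Answer: 1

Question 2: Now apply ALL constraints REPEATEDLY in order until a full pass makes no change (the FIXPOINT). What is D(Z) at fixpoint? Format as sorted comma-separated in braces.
Answer: {6,7,8,9,10}

Derivation:
pass 0 (initial): D(Z)={6,7,8,9,10}
pass 1: V {3,4,6,9,10}->{3,4,6,9}
pass 2: no change
Fixpoint after 2 passes: D(Z) = {6,7,8,9,10}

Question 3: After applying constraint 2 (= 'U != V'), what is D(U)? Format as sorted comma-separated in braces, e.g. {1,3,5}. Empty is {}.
Constraint 1 (V != U) on D(V)={3,4,6,9,10} D(U)={3,6,7,10}: no change
Constraint 2 (U != V) on D(U)={3,6,7,10} D(V)={3,4,6,9,10}: no change
So after constraint 2: D(U) = {3,6,7,10}

Answer: {3,6,7,10}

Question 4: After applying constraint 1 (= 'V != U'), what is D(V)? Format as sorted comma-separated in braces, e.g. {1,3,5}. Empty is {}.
Constraint 1 (V != U) on D(V)={3,4,6,9,10} D(U)={3,6,7,10}: no change
So after constraint 1: D(V) = {3,4,6,9,10}

Answer: {3,4,6,9,10}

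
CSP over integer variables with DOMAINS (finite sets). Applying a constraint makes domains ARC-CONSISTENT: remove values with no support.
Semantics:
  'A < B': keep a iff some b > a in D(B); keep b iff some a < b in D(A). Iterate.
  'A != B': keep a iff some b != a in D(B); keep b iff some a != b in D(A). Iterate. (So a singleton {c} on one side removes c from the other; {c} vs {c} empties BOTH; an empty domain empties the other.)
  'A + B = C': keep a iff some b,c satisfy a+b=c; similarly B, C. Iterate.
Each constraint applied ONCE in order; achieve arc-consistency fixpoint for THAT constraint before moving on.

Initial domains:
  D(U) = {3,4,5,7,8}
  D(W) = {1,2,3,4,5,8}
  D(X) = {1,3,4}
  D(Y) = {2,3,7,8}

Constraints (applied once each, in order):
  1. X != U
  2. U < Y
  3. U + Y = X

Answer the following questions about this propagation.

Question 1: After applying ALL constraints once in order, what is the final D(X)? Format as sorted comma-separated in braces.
Constraint 1 (X != U) on D(X)={1,3,4} D(U)={3,4,5,7,8}: no change
Constraint 2 (U < Y) on D(U)={3,4,5,7,8} D(Y)={2,3,7,8}: U {3,4,5,7,8}->{3,4,5,7}; Y {2,3,7,8}->{7,8}
Constraint 3 (U + Y = X) on D(U)={3,4,5,7} D(Y)={7,8} D(X)={1,3,4}: U {3,4,5,7}->{}; Y {7,8}->{}; X {1,3,4}->{}
So after all 3 constraints: D(X) = {}

Answer: {}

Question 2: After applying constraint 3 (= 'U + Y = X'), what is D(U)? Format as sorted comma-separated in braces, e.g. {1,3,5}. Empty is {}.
Constraint 1 (X != U) on D(X)={1,3,4} D(U)={3,4,5,7,8}: no change
Constraint 2 (U < Y) on D(U)={3,4,5,7,8} D(Y)={2,3,7,8}: U {3,4,5,7,8}->{3,4,5,7}; Y {2,3,7,8}->{7,8}
Constraint 3 (U + Y = X) on D(U)={3,4,5,7} D(Y)={7,8} D(X)={1,3,4}: U {3,4,5,7}->{}; Y {7,8}->{}; X {1,3,4}->{}
So after constraint 3: D(U) = {}

Answer: {}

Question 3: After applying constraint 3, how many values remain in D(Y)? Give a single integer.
Answer: 0

Derivation:
Constraint 1 (X != U) on D(X)={1,3,4} D(U)={3,4,5,7,8}: no change
Constraint 2 (U < Y) on D(U)={3,4,5,7,8} D(Y)={2,3,7,8}: U {3,4,5,7,8}->{3,4,5,7}; Y {2,3,7,8}->{7,8}
Constraint 3 (U + Y = X) on D(U)={3,4,5,7} D(Y)={7,8} D(X)={1,3,4}: U {3,4,5,7}->{}; Y {7,8}->{}; X {1,3,4}->{}
So after constraint 3: D(Y)={}, size = 0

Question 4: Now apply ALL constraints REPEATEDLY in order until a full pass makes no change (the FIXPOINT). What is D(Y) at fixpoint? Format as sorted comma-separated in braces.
pass 0 (initial): D(Y)={2,3,7,8}
pass 1: U {3,4,5,7,8}->{}; X {1,3,4}->{}; Y {2,3,7,8}->{}
pass 2: no change
Fixpoint after 2 passes: D(Y) = {}

Answer: {}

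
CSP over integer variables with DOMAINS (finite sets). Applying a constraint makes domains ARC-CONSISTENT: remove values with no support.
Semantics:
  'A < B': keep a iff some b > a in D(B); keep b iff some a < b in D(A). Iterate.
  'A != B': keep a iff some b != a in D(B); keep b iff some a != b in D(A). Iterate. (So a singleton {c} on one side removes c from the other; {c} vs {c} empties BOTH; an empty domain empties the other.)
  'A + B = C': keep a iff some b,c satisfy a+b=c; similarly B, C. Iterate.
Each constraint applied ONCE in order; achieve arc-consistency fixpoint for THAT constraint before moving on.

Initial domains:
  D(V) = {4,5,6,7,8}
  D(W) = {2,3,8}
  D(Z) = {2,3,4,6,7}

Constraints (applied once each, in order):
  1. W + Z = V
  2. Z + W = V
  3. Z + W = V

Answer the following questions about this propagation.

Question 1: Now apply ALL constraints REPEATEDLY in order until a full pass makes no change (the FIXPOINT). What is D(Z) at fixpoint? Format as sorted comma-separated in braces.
pass 0 (initial): D(Z)={2,3,4,6,7}
pass 1: W {2,3,8}->{2,3}; Z {2,3,4,6,7}->{2,3,4,6}
pass 2: no change
Fixpoint after 2 passes: D(Z) = {2,3,4,6}

Answer: {2,3,4,6}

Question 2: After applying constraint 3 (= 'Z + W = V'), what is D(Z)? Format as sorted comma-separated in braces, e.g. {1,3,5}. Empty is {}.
Constraint 1 (W + Z = V) on D(W)={2,3,8} D(Z)={2,3,4,6,7} D(V)={4,5,6,7,8}: W {2,3,8}->{2,3}; Z {2,3,4,6,7}->{2,3,4,6}
Constraint 2 (Z + W = V) on D(Z)={2,3,4,6} D(W)={2,3} D(V)={4,5,6,7,8}: no change
Constraint 3 (Z + W = V) on D(Z)={2,3,4,6} D(W)={2,3} D(V)={4,5,6,7,8}: no change
So after constraint 3: D(Z) = {2,3,4,6}

Answer: {2,3,4,6}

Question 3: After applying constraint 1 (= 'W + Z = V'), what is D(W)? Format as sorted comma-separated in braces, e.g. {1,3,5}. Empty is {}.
Constraint 1 (W + Z = V) on D(W)={2,3,8} D(Z)={2,3,4,6,7} D(V)={4,5,6,7,8}: W {2,3,8}->{2,3}; Z {2,3,4,6,7}->{2,3,4,6}
So after constraint 1: D(W) = {2,3}

Answer: {2,3}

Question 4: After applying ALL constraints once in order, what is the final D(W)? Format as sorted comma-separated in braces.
Constraint 1 (W + Z = V) on D(W)={2,3,8} D(Z)={2,3,4,6,7} D(V)={4,5,6,7,8}: W {2,3,8}->{2,3}; Z {2,3,4,6,7}->{2,3,4,6}
Constraint 2 (Z + W = V) on D(Z)={2,3,4,6} D(W)={2,3} D(V)={4,5,6,7,8}: no change
Constraint 3 (Z + W = V) on D(Z)={2,3,4,6} D(W)={2,3} D(V)={4,5,6,7,8}: no change
So after all 3 constraints: D(W) = {2,3}

Answer: {2,3}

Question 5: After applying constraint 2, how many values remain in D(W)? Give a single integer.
Constraint 1 (W + Z = V) on D(W)={2,3,8} D(Z)={2,3,4,6,7} D(V)={4,5,6,7,8}: W {2,3,8}->{2,3}; Z {2,3,4,6,7}->{2,3,4,6}
Constraint 2 (Z + W = V) on D(Z)={2,3,4,6} D(W)={2,3} D(V)={4,5,6,7,8}: no change
So after constraint 2: D(W)={2,3}, size = 2

Answer: 2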